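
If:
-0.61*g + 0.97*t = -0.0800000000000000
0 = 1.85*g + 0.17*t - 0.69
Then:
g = 0.36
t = 0.14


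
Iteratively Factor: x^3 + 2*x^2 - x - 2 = (x + 1)*(x^2 + x - 2) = (x - 1)*(x + 1)*(x + 2)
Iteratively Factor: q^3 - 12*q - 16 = (q + 2)*(q^2 - 2*q - 8) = (q - 4)*(q + 2)*(q + 2)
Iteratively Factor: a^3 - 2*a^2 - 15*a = (a)*(a^2 - 2*a - 15) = a*(a + 3)*(a - 5)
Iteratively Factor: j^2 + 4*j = (j + 4)*(j)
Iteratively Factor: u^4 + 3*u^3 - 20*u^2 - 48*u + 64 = (u + 4)*(u^3 - u^2 - 16*u + 16) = (u + 4)^2*(u^2 - 5*u + 4) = (u - 4)*(u + 4)^2*(u - 1)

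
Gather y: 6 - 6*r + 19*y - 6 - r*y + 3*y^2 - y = -6*r + 3*y^2 + y*(18 - r)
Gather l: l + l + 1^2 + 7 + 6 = 2*l + 14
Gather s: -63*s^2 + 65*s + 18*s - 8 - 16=-63*s^2 + 83*s - 24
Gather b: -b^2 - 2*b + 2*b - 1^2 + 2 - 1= -b^2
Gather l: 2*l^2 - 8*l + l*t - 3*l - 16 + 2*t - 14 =2*l^2 + l*(t - 11) + 2*t - 30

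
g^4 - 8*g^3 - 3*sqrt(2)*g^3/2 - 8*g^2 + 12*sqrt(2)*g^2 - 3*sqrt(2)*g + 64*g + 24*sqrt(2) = (g - 8)*(g - 3*sqrt(2))*(g + sqrt(2)/2)*(g + sqrt(2))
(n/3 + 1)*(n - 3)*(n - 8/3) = n^3/3 - 8*n^2/9 - 3*n + 8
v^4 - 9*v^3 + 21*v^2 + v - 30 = (v - 5)*(v - 3)*(v - 2)*(v + 1)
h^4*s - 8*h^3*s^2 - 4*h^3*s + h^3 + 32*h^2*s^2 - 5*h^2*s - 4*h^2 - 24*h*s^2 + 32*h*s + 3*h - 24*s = (h - 3)*(h - 1)*(h - 8*s)*(h*s + 1)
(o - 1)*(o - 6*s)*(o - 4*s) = o^3 - 10*o^2*s - o^2 + 24*o*s^2 + 10*o*s - 24*s^2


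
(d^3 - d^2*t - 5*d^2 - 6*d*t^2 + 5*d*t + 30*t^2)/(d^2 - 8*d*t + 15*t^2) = (-d^2 - 2*d*t + 5*d + 10*t)/(-d + 5*t)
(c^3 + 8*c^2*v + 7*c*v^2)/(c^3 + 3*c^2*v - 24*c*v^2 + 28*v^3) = c*(c + v)/(c^2 - 4*c*v + 4*v^2)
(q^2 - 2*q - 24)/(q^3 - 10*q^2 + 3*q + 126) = (q + 4)/(q^2 - 4*q - 21)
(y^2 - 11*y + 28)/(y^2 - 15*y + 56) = (y - 4)/(y - 8)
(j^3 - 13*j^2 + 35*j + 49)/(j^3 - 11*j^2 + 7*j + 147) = (j + 1)/(j + 3)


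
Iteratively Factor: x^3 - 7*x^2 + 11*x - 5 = (x - 1)*(x^2 - 6*x + 5) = (x - 5)*(x - 1)*(x - 1)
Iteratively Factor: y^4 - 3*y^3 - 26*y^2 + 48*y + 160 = (y + 2)*(y^3 - 5*y^2 - 16*y + 80) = (y - 4)*(y + 2)*(y^2 - y - 20) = (y - 4)*(y + 2)*(y + 4)*(y - 5)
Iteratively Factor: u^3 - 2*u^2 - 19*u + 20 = (u - 1)*(u^2 - u - 20) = (u - 5)*(u - 1)*(u + 4)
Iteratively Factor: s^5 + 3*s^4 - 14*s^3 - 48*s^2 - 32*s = (s + 2)*(s^4 + s^3 - 16*s^2 - 16*s) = (s + 2)*(s + 4)*(s^3 - 3*s^2 - 4*s) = (s - 4)*(s + 2)*(s + 4)*(s^2 + s) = (s - 4)*(s + 1)*(s + 2)*(s + 4)*(s)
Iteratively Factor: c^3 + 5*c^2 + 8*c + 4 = (c + 2)*(c^2 + 3*c + 2) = (c + 2)^2*(c + 1)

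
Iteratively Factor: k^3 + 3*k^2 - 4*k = (k)*(k^2 + 3*k - 4) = k*(k + 4)*(k - 1)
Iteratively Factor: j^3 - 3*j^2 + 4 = (j + 1)*(j^2 - 4*j + 4) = (j - 2)*(j + 1)*(j - 2)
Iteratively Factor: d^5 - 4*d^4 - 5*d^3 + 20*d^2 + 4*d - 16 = (d + 1)*(d^4 - 5*d^3 + 20*d - 16) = (d - 1)*(d + 1)*(d^3 - 4*d^2 - 4*d + 16) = (d - 2)*(d - 1)*(d + 1)*(d^2 - 2*d - 8) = (d - 2)*(d - 1)*(d + 1)*(d + 2)*(d - 4)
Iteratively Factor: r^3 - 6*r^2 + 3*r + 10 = (r + 1)*(r^2 - 7*r + 10) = (r - 2)*(r + 1)*(r - 5)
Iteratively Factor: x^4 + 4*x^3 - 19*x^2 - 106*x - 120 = (x + 4)*(x^3 - 19*x - 30) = (x - 5)*(x + 4)*(x^2 + 5*x + 6) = (x - 5)*(x + 2)*(x + 4)*(x + 3)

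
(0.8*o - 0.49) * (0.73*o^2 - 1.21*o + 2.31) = 0.584*o^3 - 1.3257*o^2 + 2.4409*o - 1.1319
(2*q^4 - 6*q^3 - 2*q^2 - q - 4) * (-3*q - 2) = -6*q^5 + 14*q^4 + 18*q^3 + 7*q^2 + 14*q + 8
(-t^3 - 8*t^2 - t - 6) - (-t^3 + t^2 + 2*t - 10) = -9*t^2 - 3*t + 4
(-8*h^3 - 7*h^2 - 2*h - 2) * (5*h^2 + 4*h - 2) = -40*h^5 - 67*h^4 - 22*h^3 - 4*h^2 - 4*h + 4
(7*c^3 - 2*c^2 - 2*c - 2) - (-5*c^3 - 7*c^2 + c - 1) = 12*c^3 + 5*c^2 - 3*c - 1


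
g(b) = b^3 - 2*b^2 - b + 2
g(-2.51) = -23.90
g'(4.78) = 48.43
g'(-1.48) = 11.49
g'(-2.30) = 24.07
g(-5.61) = -231.89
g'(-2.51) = 27.94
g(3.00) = 8.00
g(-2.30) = -18.45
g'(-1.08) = 6.82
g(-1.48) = -4.14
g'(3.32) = 18.79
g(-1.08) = -0.51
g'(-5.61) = 115.86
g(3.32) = 13.23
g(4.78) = 60.74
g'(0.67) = -2.33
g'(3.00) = 14.00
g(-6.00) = -280.00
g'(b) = 3*b^2 - 4*b - 1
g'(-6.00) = 131.00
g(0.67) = 0.73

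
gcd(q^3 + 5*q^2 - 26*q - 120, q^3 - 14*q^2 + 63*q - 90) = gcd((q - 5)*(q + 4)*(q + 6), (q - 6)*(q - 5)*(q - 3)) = q - 5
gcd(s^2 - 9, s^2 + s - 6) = s + 3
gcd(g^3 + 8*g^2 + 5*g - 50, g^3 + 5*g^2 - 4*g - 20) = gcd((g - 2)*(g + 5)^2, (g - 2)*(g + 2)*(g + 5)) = g^2 + 3*g - 10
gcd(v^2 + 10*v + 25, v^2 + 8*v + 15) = v + 5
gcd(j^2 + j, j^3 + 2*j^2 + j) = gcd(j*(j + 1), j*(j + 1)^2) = j^2 + j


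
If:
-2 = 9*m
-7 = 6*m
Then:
No Solution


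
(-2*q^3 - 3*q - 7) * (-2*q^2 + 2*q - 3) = 4*q^5 - 4*q^4 + 12*q^3 + 8*q^2 - 5*q + 21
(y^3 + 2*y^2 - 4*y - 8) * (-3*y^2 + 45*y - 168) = -3*y^5 + 39*y^4 - 66*y^3 - 492*y^2 + 312*y + 1344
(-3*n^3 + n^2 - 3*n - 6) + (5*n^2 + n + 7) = -3*n^3 + 6*n^2 - 2*n + 1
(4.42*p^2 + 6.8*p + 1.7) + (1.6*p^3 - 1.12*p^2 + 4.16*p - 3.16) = 1.6*p^3 + 3.3*p^2 + 10.96*p - 1.46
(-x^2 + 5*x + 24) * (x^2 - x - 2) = -x^4 + 6*x^3 + 21*x^2 - 34*x - 48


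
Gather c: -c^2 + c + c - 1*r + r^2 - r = -c^2 + 2*c + r^2 - 2*r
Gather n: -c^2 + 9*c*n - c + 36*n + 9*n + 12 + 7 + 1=-c^2 - c + n*(9*c + 45) + 20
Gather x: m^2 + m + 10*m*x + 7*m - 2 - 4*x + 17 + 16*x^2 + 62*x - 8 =m^2 + 8*m + 16*x^2 + x*(10*m + 58) + 7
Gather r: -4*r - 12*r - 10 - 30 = -16*r - 40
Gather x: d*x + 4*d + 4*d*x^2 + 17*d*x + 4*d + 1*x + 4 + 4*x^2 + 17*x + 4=8*d + x^2*(4*d + 4) + x*(18*d + 18) + 8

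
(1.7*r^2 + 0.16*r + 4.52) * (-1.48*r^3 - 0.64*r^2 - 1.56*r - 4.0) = -2.516*r^5 - 1.3248*r^4 - 9.444*r^3 - 9.9424*r^2 - 7.6912*r - 18.08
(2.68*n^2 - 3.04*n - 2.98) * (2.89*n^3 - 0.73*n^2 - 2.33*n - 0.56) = 7.7452*n^5 - 10.742*n^4 - 12.6374*n^3 + 7.7578*n^2 + 8.6458*n + 1.6688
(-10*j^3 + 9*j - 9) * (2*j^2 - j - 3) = -20*j^5 + 10*j^4 + 48*j^3 - 27*j^2 - 18*j + 27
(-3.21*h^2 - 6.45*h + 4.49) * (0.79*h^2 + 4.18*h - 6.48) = -2.5359*h^4 - 18.5133*h^3 - 2.6131*h^2 + 60.5642*h - 29.0952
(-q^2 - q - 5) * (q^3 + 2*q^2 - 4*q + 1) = -q^5 - 3*q^4 - 3*q^3 - 7*q^2 + 19*q - 5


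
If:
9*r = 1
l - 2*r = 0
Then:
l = 2/9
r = 1/9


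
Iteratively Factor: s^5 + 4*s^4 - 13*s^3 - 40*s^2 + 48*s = (s - 3)*(s^4 + 7*s^3 + 8*s^2 - 16*s) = (s - 3)*(s + 4)*(s^3 + 3*s^2 - 4*s) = s*(s - 3)*(s + 4)*(s^2 + 3*s - 4) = s*(s - 3)*(s - 1)*(s + 4)*(s + 4)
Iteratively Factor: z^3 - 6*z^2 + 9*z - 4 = (z - 4)*(z^2 - 2*z + 1) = (z - 4)*(z - 1)*(z - 1)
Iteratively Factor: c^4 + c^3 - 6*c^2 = (c - 2)*(c^3 + 3*c^2) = c*(c - 2)*(c^2 + 3*c) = c*(c - 2)*(c + 3)*(c)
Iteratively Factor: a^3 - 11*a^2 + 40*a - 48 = (a - 3)*(a^2 - 8*a + 16) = (a - 4)*(a - 3)*(a - 4)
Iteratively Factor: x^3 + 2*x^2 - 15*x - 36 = (x - 4)*(x^2 + 6*x + 9) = (x - 4)*(x + 3)*(x + 3)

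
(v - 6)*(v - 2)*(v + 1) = v^3 - 7*v^2 + 4*v + 12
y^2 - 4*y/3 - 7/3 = (y - 7/3)*(y + 1)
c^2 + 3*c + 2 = (c + 1)*(c + 2)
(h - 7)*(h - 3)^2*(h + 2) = h^4 - 11*h^3 + 25*h^2 + 39*h - 126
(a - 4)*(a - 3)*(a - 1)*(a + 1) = a^4 - 7*a^3 + 11*a^2 + 7*a - 12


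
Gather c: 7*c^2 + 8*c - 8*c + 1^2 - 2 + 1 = 7*c^2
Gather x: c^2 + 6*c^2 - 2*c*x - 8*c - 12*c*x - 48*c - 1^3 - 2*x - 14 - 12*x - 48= 7*c^2 - 56*c + x*(-14*c - 14) - 63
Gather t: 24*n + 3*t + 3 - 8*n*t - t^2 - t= 24*n - t^2 + t*(2 - 8*n) + 3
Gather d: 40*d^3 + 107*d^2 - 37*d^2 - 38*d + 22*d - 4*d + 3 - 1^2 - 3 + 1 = 40*d^3 + 70*d^2 - 20*d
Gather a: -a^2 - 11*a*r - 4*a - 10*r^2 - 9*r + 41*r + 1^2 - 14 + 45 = -a^2 + a*(-11*r - 4) - 10*r^2 + 32*r + 32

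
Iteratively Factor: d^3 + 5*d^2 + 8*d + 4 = (d + 1)*(d^2 + 4*d + 4) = (d + 1)*(d + 2)*(d + 2)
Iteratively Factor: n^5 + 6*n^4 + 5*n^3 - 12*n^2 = (n)*(n^4 + 6*n^3 + 5*n^2 - 12*n) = n*(n - 1)*(n^3 + 7*n^2 + 12*n) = n^2*(n - 1)*(n^2 + 7*n + 12) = n^2*(n - 1)*(n + 3)*(n + 4)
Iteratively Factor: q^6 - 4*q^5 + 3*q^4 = (q)*(q^5 - 4*q^4 + 3*q^3) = q*(q - 1)*(q^4 - 3*q^3) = q^2*(q - 1)*(q^3 - 3*q^2) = q^2*(q - 3)*(q - 1)*(q^2) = q^3*(q - 3)*(q - 1)*(q)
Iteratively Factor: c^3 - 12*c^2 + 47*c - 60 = (c - 5)*(c^2 - 7*c + 12) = (c - 5)*(c - 3)*(c - 4)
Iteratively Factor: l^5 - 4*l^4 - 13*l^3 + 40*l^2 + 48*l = (l - 4)*(l^4 - 13*l^2 - 12*l) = (l - 4)*(l + 1)*(l^3 - l^2 - 12*l) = l*(l - 4)*(l + 1)*(l^2 - l - 12) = l*(l - 4)^2*(l + 1)*(l + 3)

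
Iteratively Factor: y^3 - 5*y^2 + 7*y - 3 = (y - 1)*(y^2 - 4*y + 3) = (y - 3)*(y - 1)*(y - 1)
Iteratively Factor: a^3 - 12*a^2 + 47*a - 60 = (a - 4)*(a^2 - 8*a + 15) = (a - 4)*(a - 3)*(a - 5)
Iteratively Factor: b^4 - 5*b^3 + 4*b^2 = (b - 1)*(b^3 - 4*b^2) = b*(b - 1)*(b^2 - 4*b) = b^2*(b - 1)*(b - 4)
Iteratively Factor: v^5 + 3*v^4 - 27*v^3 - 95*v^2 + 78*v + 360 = (v - 5)*(v^4 + 8*v^3 + 13*v^2 - 30*v - 72) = (v - 5)*(v - 2)*(v^3 + 10*v^2 + 33*v + 36) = (v - 5)*(v - 2)*(v + 3)*(v^2 + 7*v + 12) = (v - 5)*(v - 2)*(v + 3)^2*(v + 4)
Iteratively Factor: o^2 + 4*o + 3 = (o + 1)*(o + 3)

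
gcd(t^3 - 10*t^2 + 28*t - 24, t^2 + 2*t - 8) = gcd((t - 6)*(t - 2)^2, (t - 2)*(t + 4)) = t - 2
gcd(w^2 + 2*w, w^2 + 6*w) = w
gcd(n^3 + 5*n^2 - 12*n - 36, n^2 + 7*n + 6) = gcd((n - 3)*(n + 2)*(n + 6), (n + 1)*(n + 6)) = n + 6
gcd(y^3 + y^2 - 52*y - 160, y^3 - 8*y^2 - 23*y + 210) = y + 5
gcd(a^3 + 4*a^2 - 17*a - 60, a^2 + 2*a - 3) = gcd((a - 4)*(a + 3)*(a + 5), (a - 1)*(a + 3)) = a + 3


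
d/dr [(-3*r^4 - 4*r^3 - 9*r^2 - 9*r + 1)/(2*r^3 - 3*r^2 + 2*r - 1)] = (-6*r^6 + 18*r^5 + 12*r^4 + 32*r^3 - 39*r^2 + 24*r + 7)/(4*r^6 - 12*r^5 + 17*r^4 - 16*r^3 + 10*r^2 - 4*r + 1)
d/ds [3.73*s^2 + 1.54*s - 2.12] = 7.46*s + 1.54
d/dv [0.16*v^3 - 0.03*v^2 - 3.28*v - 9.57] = 0.48*v^2 - 0.06*v - 3.28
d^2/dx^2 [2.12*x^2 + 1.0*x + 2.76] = 4.24000000000000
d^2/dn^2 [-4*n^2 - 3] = -8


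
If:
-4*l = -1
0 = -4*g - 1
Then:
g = -1/4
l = 1/4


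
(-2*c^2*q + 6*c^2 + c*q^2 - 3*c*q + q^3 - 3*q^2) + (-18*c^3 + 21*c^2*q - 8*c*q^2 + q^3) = -18*c^3 + 19*c^2*q + 6*c^2 - 7*c*q^2 - 3*c*q + 2*q^3 - 3*q^2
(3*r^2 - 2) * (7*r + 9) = 21*r^3 + 27*r^2 - 14*r - 18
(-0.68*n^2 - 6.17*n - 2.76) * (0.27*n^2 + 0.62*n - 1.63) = -0.1836*n^4 - 2.0875*n^3 - 3.4622*n^2 + 8.3459*n + 4.4988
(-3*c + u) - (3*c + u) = -6*c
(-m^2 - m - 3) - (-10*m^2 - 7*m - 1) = 9*m^2 + 6*m - 2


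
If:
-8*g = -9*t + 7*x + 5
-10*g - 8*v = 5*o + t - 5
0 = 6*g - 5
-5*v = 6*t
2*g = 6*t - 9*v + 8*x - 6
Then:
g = 5/6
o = 3161/4740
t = 245/316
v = -147/158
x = -635/948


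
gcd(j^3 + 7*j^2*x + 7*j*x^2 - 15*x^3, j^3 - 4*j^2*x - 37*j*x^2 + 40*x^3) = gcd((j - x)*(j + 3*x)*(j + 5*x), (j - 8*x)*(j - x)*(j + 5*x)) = -j^2 - 4*j*x + 5*x^2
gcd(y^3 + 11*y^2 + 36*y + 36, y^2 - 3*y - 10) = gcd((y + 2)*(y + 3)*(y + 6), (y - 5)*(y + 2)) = y + 2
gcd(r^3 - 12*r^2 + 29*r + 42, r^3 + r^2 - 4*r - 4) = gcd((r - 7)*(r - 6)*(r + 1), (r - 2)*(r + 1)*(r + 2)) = r + 1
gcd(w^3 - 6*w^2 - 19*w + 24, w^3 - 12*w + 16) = 1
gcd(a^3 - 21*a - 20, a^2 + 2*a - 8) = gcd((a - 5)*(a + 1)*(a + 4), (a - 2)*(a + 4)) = a + 4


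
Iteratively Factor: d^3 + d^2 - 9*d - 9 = (d + 1)*(d^2 - 9) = (d + 1)*(d + 3)*(d - 3)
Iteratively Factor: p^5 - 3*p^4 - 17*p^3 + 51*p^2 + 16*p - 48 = (p - 1)*(p^4 - 2*p^3 - 19*p^2 + 32*p + 48) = (p - 3)*(p - 1)*(p^3 + p^2 - 16*p - 16) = (p - 3)*(p - 1)*(p + 1)*(p^2 - 16) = (p - 3)*(p - 1)*(p + 1)*(p + 4)*(p - 4)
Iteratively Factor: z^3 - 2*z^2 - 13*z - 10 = (z + 1)*(z^2 - 3*z - 10) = (z - 5)*(z + 1)*(z + 2)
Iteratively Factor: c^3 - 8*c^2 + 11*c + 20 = (c + 1)*(c^2 - 9*c + 20) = (c - 5)*(c + 1)*(c - 4)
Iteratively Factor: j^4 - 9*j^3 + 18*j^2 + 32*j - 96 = (j + 2)*(j^3 - 11*j^2 + 40*j - 48) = (j - 4)*(j + 2)*(j^2 - 7*j + 12) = (j - 4)*(j - 3)*(j + 2)*(j - 4)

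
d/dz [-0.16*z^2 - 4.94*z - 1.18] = -0.32*z - 4.94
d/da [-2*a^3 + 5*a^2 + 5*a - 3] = -6*a^2 + 10*a + 5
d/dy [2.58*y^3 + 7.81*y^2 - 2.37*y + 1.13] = 7.74*y^2 + 15.62*y - 2.37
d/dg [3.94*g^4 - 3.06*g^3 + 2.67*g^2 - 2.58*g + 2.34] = 15.76*g^3 - 9.18*g^2 + 5.34*g - 2.58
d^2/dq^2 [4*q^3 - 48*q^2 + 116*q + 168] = 24*q - 96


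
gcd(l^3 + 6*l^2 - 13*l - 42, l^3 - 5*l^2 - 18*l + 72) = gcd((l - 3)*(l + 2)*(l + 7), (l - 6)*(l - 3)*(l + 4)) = l - 3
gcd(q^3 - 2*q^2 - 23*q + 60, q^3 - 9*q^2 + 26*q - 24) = q^2 - 7*q + 12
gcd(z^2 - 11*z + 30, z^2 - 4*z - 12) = z - 6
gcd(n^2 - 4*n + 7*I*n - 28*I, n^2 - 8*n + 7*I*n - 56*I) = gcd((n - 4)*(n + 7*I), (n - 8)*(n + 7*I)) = n + 7*I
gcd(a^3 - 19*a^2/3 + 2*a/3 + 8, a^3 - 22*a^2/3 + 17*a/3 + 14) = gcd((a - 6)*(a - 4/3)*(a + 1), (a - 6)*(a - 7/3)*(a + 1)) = a^2 - 5*a - 6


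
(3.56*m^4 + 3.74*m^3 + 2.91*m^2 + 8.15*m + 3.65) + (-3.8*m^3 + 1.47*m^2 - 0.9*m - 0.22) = 3.56*m^4 - 0.0599999999999996*m^3 + 4.38*m^2 + 7.25*m + 3.43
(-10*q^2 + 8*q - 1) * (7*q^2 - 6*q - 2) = -70*q^4 + 116*q^3 - 35*q^2 - 10*q + 2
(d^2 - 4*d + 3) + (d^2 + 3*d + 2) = 2*d^2 - d + 5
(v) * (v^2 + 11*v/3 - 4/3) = v^3 + 11*v^2/3 - 4*v/3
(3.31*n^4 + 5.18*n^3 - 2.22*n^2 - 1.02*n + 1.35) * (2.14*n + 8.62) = 7.0834*n^5 + 39.6174*n^4 + 39.9008*n^3 - 21.3192*n^2 - 5.9034*n + 11.637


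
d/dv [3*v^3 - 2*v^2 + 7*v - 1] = 9*v^2 - 4*v + 7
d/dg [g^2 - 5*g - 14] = 2*g - 5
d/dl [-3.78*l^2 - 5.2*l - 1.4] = -7.56*l - 5.2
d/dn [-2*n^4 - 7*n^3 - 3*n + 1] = -8*n^3 - 21*n^2 - 3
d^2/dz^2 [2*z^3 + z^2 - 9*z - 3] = 12*z + 2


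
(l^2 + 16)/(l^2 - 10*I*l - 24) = (l + 4*I)/(l - 6*I)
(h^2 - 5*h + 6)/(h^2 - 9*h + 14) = (h - 3)/(h - 7)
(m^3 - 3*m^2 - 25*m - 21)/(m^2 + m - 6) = (m^2 - 6*m - 7)/(m - 2)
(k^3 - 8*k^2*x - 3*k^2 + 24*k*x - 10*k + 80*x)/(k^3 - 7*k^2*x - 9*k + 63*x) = (k^3 - 8*k^2*x - 3*k^2 + 24*k*x - 10*k + 80*x)/(k^3 - 7*k^2*x - 9*k + 63*x)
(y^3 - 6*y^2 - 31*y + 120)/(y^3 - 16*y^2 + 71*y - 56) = (y^2 + 2*y - 15)/(y^2 - 8*y + 7)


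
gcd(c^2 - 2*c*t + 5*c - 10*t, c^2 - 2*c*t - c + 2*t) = -c + 2*t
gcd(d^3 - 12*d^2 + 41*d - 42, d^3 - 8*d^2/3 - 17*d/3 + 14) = d^2 - 5*d + 6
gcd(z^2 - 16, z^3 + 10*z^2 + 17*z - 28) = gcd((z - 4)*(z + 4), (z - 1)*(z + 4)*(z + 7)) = z + 4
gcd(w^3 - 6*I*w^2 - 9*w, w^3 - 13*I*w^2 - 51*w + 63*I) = w^2 - 6*I*w - 9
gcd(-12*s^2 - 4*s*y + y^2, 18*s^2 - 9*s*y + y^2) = -6*s + y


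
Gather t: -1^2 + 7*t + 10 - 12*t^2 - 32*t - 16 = -12*t^2 - 25*t - 7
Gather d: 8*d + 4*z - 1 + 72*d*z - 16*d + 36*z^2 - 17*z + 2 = d*(72*z - 8) + 36*z^2 - 13*z + 1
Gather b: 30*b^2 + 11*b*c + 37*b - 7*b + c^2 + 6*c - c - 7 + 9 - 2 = 30*b^2 + b*(11*c + 30) + c^2 + 5*c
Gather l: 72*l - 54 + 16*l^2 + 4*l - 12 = 16*l^2 + 76*l - 66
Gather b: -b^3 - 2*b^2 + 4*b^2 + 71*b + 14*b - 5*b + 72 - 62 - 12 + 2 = -b^3 + 2*b^2 + 80*b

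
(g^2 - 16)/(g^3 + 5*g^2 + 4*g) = (g - 4)/(g*(g + 1))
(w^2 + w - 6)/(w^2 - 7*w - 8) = (-w^2 - w + 6)/(-w^2 + 7*w + 8)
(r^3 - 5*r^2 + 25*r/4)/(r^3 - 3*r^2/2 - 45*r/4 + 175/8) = 2*r/(2*r + 7)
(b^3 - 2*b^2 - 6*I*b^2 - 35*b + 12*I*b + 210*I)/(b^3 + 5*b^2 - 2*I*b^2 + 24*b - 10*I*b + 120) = (b - 7)/(b + 4*I)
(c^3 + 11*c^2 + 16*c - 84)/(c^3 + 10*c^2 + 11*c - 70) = (c + 6)/(c + 5)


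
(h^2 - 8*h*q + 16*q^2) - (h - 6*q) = h^2 - 8*h*q - h + 16*q^2 + 6*q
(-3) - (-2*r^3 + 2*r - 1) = 2*r^3 - 2*r - 2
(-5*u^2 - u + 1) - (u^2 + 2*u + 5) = -6*u^2 - 3*u - 4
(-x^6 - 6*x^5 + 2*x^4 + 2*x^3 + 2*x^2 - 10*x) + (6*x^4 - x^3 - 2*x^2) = -x^6 - 6*x^5 + 8*x^4 + x^3 - 10*x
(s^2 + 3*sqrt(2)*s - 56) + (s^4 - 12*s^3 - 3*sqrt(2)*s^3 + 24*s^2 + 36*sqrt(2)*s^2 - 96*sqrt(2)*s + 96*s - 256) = s^4 - 12*s^3 - 3*sqrt(2)*s^3 + 25*s^2 + 36*sqrt(2)*s^2 - 93*sqrt(2)*s + 96*s - 312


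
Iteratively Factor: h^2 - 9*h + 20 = (h - 5)*(h - 4)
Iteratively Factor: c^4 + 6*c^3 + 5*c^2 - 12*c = (c + 3)*(c^3 + 3*c^2 - 4*c) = (c + 3)*(c + 4)*(c^2 - c) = c*(c + 3)*(c + 4)*(c - 1)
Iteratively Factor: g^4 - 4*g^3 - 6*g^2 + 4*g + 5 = (g - 1)*(g^3 - 3*g^2 - 9*g - 5) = (g - 1)*(g + 1)*(g^2 - 4*g - 5) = (g - 1)*(g + 1)^2*(g - 5)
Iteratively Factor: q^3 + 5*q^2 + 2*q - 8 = (q + 2)*(q^2 + 3*q - 4) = (q - 1)*(q + 2)*(q + 4)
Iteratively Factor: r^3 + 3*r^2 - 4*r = (r + 4)*(r^2 - r) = (r - 1)*(r + 4)*(r)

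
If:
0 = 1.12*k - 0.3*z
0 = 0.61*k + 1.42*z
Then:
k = 0.00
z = 0.00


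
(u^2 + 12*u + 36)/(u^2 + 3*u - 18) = (u + 6)/(u - 3)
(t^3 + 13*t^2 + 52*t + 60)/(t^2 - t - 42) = (t^2 + 7*t + 10)/(t - 7)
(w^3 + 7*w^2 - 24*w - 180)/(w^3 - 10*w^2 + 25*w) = (w^2 + 12*w + 36)/(w*(w - 5))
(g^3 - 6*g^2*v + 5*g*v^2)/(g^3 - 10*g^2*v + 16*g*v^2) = (g^2 - 6*g*v + 5*v^2)/(g^2 - 10*g*v + 16*v^2)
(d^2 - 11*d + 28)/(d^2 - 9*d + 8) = (d^2 - 11*d + 28)/(d^2 - 9*d + 8)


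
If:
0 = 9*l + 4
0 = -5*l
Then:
No Solution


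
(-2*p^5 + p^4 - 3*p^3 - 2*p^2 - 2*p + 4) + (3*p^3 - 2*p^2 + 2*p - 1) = -2*p^5 + p^4 - 4*p^2 + 3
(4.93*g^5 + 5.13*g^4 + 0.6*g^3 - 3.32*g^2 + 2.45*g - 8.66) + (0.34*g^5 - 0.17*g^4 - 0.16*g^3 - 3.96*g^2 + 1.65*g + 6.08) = 5.27*g^5 + 4.96*g^4 + 0.44*g^3 - 7.28*g^2 + 4.1*g - 2.58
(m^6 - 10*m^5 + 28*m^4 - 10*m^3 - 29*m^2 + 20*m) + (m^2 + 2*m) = m^6 - 10*m^5 + 28*m^4 - 10*m^3 - 28*m^2 + 22*m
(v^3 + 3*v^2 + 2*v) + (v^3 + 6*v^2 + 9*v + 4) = 2*v^3 + 9*v^2 + 11*v + 4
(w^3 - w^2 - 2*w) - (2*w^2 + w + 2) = w^3 - 3*w^2 - 3*w - 2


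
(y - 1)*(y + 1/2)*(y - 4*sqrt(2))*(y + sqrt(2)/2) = y^4 - 7*sqrt(2)*y^3/2 - y^3/2 - 9*y^2/2 + 7*sqrt(2)*y^2/4 + 2*y + 7*sqrt(2)*y/4 + 2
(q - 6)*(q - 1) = q^2 - 7*q + 6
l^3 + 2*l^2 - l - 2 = (l - 1)*(l + 1)*(l + 2)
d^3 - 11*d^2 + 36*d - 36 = (d - 6)*(d - 3)*(d - 2)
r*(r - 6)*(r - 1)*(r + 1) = r^4 - 6*r^3 - r^2 + 6*r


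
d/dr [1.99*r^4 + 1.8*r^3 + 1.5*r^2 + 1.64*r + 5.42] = 7.96*r^3 + 5.4*r^2 + 3.0*r + 1.64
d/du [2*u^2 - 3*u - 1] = 4*u - 3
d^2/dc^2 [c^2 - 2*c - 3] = 2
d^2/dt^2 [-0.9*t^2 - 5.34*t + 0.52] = -1.80000000000000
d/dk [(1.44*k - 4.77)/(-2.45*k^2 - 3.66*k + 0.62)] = (3.528*k^2 - 23.373*k - 16.5654)/(6.0025*k^4 + 17.934*k^3 + 10.3576*k^2 - 4.5384*k + 0.3844)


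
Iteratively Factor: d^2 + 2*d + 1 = (d + 1)*(d + 1)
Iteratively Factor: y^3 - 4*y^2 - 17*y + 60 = (y - 3)*(y^2 - y - 20) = (y - 5)*(y - 3)*(y + 4)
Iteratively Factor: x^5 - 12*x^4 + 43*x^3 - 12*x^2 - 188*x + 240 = (x - 3)*(x^4 - 9*x^3 + 16*x^2 + 36*x - 80) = (x - 3)*(x - 2)*(x^3 - 7*x^2 + 2*x + 40) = (x - 5)*(x - 3)*(x - 2)*(x^2 - 2*x - 8) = (x - 5)*(x - 4)*(x - 3)*(x - 2)*(x + 2)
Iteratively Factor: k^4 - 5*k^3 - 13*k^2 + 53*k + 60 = (k + 1)*(k^3 - 6*k^2 - 7*k + 60) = (k + 1)*(k + 3)*(k^2 - 9*k + 20) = (k - 4)*(k + 1)*(k + 3)*(k - 5)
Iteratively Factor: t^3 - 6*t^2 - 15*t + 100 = (t - 5)*(t^2 - t - 20) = (t - 5)^2*(t + 4)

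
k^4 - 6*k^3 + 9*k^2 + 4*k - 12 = (k - 3)*(k - 2)^2*(k + 1)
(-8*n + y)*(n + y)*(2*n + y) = -16*n^3 - 22*n^2*y - 5*n*y^2 + y^3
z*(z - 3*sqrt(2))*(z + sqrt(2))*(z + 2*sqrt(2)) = z^4 - 14*z^2 - 12*sqrt(2)*z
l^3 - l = l*(l - 1)*(l + 1)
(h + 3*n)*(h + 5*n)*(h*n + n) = h^3*n + 8*h^2*n^2 + h^2*n + 15*h*n^3 + 8*h*n^2 + 15*n^3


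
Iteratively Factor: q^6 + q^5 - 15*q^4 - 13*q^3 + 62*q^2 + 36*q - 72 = (q - 1)*(q^5 + 2*q^4 - 13*q^3 - 26*q^2 + 36*q + 72) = (q - 1)*(q + 3)*(q^4 - q^3 - 10*q^2 + 4*q + 24) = (q - 2)*(q - 1)*(q + 3)*(q^3 + q^2 - 8*q - 12) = (q - 2)*(q - 1)*(q + 2)*(q + 3)*(q^2 - q - 6) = (q - 2)*(q - 1)*(q + 2)^2*(q + 3)*(q - 3)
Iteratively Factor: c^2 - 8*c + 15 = (c - 5)*(c - 3)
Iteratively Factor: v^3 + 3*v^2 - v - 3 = (v + 3)*(v^2 - 1) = (v - 1)*(v + 3)*(v + 1)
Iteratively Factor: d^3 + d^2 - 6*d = (d - 2)*(d^2 + 3*d) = (d - 2)*(d + 3)*(d)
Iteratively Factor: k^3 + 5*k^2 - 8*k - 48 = (k - 3)*(k^2 + 8*k + 16) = (k - 3)*(k + 4)*(k + 4)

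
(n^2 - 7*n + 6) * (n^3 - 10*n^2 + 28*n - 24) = n^5 - 17*n^4 + 104*n^3 - 280*n^2 + 336*n - 144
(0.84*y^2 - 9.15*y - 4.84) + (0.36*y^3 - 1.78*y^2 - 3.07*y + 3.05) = 0.36*y^3 - 0.94*y^2 - 12.22*y - 1.79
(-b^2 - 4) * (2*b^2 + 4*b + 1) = -2*b^4 - 4*b^3 - 9*b^2 - 16*b - 4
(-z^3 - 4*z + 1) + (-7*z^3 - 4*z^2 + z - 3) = -8*z^3 - 4*z^2 - 3*z - 2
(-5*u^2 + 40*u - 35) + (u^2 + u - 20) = -4*u^2 + 41*u - 55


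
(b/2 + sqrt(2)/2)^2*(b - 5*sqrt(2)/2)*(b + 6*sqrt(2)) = b^4/4 + 11*sqrt(2)*b^3/8 - 7*b^2/2 - 53*sqrt(2)*b/4 - 15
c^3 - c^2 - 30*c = c*(c - 6)*(c + 5)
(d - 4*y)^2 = d^2 - 8*d*y + 16*y^2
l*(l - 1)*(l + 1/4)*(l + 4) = l^4 + 13*l^3/4 - 13*l^2/4 - l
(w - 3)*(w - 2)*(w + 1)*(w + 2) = w^4 - 2*w^3 - 7*w^2 + 8*w + 12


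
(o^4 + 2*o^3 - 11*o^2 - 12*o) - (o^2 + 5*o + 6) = o^4 + 2*o^3 - 12*o^2 - 17*o - 6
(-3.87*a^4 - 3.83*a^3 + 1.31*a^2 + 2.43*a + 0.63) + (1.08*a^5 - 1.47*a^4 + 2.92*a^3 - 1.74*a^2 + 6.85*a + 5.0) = 1.08*a^5 - 5.34*a^4 - 0.91*a^3 - 0.43*a^2 + 9.28*a + 5.63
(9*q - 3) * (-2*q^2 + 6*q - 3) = -18*q^3 + 60*q^2 - 45*q + 9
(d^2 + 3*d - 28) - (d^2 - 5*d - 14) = 8*d - 14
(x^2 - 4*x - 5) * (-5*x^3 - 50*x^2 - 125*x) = -5*x^5 - 30*x^4 + 100*x^3 + 750*x^2 + 625*x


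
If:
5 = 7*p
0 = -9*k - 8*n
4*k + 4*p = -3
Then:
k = -41/28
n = 369/224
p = 5/7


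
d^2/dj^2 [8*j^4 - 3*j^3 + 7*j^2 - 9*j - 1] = 96*j^2 - 18*j + 14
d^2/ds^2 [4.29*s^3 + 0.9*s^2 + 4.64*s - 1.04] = 25.74*s + 1.8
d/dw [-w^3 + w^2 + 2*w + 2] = -3*w^2 + 2*w + 2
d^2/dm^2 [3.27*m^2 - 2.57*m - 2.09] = 6.54000000000000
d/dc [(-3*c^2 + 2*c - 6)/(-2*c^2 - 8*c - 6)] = (7*c^2 + 3*c - 15)/(c^4 + 8*c^3 + 22*c^2 + 24*c + 9)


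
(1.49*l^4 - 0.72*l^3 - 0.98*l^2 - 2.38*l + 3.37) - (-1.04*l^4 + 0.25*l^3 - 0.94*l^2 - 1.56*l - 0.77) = 2.53*l^4 - 0.97*l^3 - 0.04*l^2 - 0.82*l + 4.14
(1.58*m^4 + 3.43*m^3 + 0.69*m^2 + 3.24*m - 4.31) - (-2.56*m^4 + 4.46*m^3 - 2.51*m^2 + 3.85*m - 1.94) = 4.14*m^4 - 1.03*m^3 + 3.2*m^2 - 0.61*m - 2.37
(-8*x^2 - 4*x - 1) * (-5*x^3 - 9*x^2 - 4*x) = 40*x^5 + 92*x^4 + 73*x^3 + 25*x^2 + 4*x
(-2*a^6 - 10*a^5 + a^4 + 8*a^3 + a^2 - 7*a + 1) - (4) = -2*a^6 - 10*a^5 + a^4 + 8*a^3 + a^2 - 7*a - 3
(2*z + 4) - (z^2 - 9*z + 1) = -z^2 + 11*z + 3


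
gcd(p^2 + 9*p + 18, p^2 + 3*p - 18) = p + 6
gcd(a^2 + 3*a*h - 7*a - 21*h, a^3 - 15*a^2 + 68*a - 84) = a - 7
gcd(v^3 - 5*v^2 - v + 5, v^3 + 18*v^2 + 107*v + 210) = 1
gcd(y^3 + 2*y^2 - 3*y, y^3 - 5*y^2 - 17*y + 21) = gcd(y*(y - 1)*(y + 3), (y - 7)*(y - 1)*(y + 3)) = y^2 + 2*y - 3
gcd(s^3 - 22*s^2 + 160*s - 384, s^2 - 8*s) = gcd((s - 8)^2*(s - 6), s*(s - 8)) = s - 8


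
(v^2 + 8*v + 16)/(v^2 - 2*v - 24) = (v + 4)/(v - 6)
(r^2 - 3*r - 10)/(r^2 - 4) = (r - 5)/(r - 2)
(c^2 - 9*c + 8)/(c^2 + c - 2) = (c - 8)/(c + 2)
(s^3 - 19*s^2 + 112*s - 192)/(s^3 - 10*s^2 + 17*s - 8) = (s^2 - 11*s + 24)/(s^2 - 2*s + 1)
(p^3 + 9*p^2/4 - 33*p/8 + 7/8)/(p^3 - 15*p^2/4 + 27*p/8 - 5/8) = (2*p + 7)/(2*p - 5)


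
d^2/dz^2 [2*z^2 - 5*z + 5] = 4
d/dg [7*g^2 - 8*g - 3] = 14*g - 8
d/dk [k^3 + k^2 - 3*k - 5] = 3*k^2 + 2*k - 3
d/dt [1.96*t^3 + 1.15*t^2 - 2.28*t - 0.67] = 5.88*t^2 + 2.3*t - 2.28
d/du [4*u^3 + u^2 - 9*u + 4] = 12*u^2 + 2*u - 9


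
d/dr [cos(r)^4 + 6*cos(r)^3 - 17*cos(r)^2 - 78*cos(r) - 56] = 2*(-2*cos(r)^3 - 9*cos(r)^2 + 17*cos(r) + 39)*sin(r)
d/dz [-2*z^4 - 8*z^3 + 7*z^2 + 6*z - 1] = -8*z^3 - 24*z^2 + 14*z + 6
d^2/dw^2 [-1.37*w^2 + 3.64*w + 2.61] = -2.74000000000000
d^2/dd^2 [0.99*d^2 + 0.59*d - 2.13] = 1.98000000000000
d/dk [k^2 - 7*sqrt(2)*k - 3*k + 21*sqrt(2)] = 2*k - 7*sqrt(2) - 3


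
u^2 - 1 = (u - 1)*(u + 1)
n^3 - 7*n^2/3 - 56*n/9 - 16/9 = (n - 4)*(n + 1/3)*(n + 4/3)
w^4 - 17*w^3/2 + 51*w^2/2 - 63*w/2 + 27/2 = (w - 3)^2*(w - 3/2)*(w - 1)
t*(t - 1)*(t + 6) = t^3 + 5*t^2 - 6*t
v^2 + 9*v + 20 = (v + 4)*(v + 5)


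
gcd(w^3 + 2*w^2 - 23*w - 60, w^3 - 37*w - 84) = w^2 + 7*w + 12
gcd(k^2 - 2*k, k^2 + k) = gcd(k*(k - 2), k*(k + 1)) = k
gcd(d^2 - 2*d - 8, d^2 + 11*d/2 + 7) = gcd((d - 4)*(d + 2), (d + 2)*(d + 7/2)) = d + 2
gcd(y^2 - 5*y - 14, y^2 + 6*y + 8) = y + 2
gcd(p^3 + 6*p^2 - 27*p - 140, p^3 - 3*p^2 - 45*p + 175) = p^2 + 2*p - 35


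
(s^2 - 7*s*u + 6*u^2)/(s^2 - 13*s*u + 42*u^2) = (s - u)/(s - 7*u)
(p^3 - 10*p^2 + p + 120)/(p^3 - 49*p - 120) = (p - 5)/(p + 5)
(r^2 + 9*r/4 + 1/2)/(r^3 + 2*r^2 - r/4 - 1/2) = (4*r + 1)/(4*r^2 - 1)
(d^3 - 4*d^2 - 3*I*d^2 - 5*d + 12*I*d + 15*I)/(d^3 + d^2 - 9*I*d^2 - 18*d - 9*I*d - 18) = (d - 5)/(d - 6*I)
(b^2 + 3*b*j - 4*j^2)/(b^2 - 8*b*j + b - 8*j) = (b^2 + 3*b*j - 4*j^2)/(b^2 - 8*b*j + b - 8*j)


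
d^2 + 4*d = d*(d + 4)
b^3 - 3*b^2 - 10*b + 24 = (b - 4)*(b - 2)*(b + 3)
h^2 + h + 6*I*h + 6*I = (h + 1)*(h + 6*I)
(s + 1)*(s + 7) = s^2 + 8*s + 7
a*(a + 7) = a^2 + 7*a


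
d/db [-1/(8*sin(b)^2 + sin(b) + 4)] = (16*sin(b) + 1)*cos(b)/(8*sin(b)^2 + sin(b) + 4)^2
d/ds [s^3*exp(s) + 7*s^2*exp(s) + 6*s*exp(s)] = (s^3 + 10*s^2 + 20*s + 6)*exp(s)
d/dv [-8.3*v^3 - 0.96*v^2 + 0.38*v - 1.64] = -24.9*v^2 - 1.92*v + 0.38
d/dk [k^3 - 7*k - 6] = 3*k^2 - 7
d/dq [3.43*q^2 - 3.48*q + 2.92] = 6.86*q - 3.48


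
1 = 1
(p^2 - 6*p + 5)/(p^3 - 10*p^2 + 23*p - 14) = (p - 5)/(p^2 - 9*p + 14)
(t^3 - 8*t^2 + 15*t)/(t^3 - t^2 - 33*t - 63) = t*(-t^2 + 8*t - 15)/(-t^3 + t^2 + 33*t + 63)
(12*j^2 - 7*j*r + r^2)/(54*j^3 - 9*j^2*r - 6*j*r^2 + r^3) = (-4*j + r)/(-18*j^2 - 3*j*r + r^2)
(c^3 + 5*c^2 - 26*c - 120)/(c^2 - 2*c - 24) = (c^2 + c - 30)/(c - 6)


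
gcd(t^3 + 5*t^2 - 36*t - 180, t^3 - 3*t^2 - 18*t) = t - 6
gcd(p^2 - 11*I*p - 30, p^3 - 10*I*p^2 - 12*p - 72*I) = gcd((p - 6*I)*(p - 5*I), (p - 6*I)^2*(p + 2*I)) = p - 6*I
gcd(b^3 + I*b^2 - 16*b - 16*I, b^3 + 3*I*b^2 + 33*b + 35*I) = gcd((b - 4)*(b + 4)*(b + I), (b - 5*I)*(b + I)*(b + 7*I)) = b + I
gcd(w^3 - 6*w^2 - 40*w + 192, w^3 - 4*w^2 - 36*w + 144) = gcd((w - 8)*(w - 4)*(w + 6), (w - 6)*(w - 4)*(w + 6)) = w^2 + 2*w - 24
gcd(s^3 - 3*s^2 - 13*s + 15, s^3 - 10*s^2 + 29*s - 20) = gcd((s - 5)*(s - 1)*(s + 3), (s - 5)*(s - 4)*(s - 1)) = s^2 - 6*s + 5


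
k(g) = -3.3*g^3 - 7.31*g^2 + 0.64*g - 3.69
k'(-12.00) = -1249.52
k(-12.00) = 4638.39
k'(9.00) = -932.84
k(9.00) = -2995.74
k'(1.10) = -27.42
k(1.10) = -16.22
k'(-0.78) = 6.02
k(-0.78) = -7.07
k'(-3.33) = -60.46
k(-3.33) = 34.97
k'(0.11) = -1.09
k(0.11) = -3.71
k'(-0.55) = 5.69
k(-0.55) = -5.70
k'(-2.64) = -29.76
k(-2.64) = 4.39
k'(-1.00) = 5.36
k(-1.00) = -8.34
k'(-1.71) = -3.31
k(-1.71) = -9.66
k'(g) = -9.9*g^2 - 14.62*g + 0.64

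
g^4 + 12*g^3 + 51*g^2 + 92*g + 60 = (g + 2)^2*(g + 3)*(g + 5)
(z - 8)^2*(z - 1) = z^3 - 17*z^2 + 80*z - 64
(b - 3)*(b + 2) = b^2 - b - 6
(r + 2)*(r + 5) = r^2 + 7*r + 10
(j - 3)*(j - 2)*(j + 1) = j^3 - 4*j^2 + j + 6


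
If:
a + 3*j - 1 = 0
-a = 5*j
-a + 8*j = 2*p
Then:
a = 5/2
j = -1/2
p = -13/4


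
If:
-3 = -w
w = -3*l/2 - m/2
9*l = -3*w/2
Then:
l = -1/2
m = -9/2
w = 3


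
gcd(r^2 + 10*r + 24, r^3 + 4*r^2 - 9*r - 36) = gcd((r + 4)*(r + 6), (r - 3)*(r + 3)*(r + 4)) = r + 4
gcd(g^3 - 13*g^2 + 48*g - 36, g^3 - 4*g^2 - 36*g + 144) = g - 6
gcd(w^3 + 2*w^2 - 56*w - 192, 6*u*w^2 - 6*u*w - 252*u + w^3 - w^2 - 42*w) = w + 6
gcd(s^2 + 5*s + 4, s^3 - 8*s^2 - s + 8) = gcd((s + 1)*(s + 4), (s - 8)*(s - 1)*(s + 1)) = s + 1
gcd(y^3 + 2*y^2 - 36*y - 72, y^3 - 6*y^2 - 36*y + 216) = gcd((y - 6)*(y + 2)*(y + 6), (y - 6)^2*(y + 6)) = y^2 - 36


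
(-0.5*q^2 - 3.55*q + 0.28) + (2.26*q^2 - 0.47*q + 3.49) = 1.76*q^2 - 4.02*q + 3.77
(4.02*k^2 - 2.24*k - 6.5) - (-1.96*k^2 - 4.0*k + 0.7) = 5.98*k^2 + 1.76*k - 7.2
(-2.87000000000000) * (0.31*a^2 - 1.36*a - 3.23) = -0.8897*a^2 + 3.9032*a + 9.2701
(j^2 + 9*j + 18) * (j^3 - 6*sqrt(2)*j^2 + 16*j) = j^5 - 6*sqrt(2)*j^4 + 9*j^4 - 54*sqrt(2)*j^3 + 34*j^3 - 108*sqrt(2)*j^2 + 144*j^2 + 288*j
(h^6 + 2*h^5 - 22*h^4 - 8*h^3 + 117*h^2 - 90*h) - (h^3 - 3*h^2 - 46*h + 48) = h^6 + 2*h^5 - 22*h^4 - 9*h^3 + 120*h^2 - 44*h - 48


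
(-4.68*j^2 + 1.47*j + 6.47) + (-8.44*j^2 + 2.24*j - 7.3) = -13.12*j^2 + 3.71*j - 0.83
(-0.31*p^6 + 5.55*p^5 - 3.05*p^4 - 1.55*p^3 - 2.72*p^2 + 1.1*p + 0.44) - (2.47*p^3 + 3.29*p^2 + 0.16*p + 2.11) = -0.31*p^6 + 5.55*p^5 - 3.05*p^4 - 4.02*p^3 - 6.01*p^2 + 0.94*p - 1.67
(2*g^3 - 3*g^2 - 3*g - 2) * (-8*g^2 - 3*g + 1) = -16*g^5 + 18*g^4 + 35*g^3 + 22*g^2 + 3*g - 2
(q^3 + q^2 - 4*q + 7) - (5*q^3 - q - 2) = -4*q^3 + q^2 - 3*q + 9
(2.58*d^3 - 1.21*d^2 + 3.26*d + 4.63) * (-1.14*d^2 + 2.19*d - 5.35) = -2.9412*d^5 + 7.0296*d^4 - 20.1693*d^3 + 8.3347*d^2 - 7.3013*d - 24.7705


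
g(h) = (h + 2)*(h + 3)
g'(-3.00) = -1.00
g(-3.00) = 0.00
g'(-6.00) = -7.00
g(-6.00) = 12.00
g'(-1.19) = 2.62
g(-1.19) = 1.47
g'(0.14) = 5.28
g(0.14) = 6.72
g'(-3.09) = -1.18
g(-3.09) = 0.10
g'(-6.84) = -8.68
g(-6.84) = 18.59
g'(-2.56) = -0.12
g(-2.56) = -0.25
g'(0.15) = 5.30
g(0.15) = 6.77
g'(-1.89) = 1.22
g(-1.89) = 0.12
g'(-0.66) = 3.68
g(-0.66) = 3.14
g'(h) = 2*h + 5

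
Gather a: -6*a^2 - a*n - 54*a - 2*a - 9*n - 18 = -6*a^2 + a*(-n - 56) - 9*n - 18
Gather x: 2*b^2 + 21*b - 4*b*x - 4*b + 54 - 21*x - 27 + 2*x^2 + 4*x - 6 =2*b^2 + 17*b + 2*x^2 + x*(-4*b - 17) + 21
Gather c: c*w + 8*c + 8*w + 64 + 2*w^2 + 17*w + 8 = c*(w + 8) + 2*w^2 + 25*w + 72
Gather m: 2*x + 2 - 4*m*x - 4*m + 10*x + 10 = m*(-4*x - 4) + 12*x + 12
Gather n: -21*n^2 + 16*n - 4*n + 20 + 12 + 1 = -21*n^2 + 12*n + 33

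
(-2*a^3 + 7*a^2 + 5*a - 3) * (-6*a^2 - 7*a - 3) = 12*a^5 - 28*a^4 - 73*a^3 - 38*a^2 + 6*a + 9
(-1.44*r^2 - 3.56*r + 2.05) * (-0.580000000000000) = 0.8352*r^2 + 2.0648*r - 1.189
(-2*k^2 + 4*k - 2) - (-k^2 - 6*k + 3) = -k^2 + 10*k - 5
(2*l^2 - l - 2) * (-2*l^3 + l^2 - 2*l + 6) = -4*l^5 + 4*l^4 - l^3 + 12*l^2 - 2*l - 12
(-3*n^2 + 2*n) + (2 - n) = -3*n^2 + n + 2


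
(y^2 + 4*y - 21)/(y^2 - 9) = (y + 7)/(y + 3)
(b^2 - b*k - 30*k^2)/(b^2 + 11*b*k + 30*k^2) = (b - 6*k)/(b + 6*k)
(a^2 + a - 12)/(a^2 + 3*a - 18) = (a + 4)/(a + 6)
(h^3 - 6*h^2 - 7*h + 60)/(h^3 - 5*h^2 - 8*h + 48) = (h - 5)/(h - 4)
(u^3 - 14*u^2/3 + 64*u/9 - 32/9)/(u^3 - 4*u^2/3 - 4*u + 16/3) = (u - 4/3)/(u + 2)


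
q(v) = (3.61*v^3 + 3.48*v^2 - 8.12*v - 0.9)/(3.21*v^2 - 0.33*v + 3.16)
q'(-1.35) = 0.99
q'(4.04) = 1.35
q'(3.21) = 1.47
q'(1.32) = 2.07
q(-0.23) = 0.33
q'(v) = (0.33 - 6.42*v)*(3.61*v^3 + 3.48*v^2 - 8.12*v - 0.9)/(3.21*v^2 - 0.33*v + 3.16)^2 + (10.83*v^2 + 6.96*v - 8.12)/(3.21*v^2 - 0.33*v + 3.16)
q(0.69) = -0.82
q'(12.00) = 1.15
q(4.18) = 5.00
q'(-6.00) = 1.20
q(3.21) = 3.65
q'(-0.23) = -2.51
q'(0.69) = 1.17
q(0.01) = -0.31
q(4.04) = 4.82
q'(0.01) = -2.58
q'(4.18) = 1.34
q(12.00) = 14.39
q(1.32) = 0.33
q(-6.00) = -5.03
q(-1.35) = 0.80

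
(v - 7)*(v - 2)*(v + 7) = v^3 - 2*v^2 - 49*v + 98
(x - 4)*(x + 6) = x^2 + 2*x - 24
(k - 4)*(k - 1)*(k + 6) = k^3 + k^2 - 26*k + 24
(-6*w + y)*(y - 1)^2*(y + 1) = -6*w*y^3 + 6*w*y^2 + 6*w*y - 6*w + y^4 - y^3 - y^2 + y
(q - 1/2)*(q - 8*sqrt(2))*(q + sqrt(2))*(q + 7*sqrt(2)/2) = q^4 - 7*sqrt(2)*q^3/2 - q^3/2 - 65*q^2 + 7*sqrt(2)*q^2/4 - 56*sqrt(2)*q + 65*q/2 + 28*sqrt(2)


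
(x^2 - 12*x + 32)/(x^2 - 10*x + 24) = (x - 8)/(x - 6)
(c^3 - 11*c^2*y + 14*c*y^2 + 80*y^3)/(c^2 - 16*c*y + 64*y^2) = (-c^2 + 3*c*y + 10*y^2)/(-c + 8*y)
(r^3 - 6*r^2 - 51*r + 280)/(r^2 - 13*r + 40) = r + 7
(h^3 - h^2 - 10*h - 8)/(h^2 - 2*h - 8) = h + 1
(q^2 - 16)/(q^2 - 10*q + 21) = (q^2 - 16)/(q^2 - 10*q + 21)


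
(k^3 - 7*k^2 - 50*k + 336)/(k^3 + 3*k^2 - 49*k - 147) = (k^2 - 14*k + 48)/(k^2 - 4*k - 21)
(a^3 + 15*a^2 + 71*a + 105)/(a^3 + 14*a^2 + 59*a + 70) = (a + 3)/(a + 2)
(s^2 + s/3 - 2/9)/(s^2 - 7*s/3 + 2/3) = (s + 2/3)/(s - 2)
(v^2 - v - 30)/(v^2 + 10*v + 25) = (v - 6)/(v + 5)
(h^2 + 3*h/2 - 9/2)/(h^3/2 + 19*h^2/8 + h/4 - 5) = 4*(2*h^2 + 3*h - 9)/(4*h^3 + 19*h^2 + 2*h - 40)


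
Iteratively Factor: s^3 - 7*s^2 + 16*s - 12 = (s - 2)*(s^2 - 5*s + 6) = (s - 3)*(s - 2)*(s - 2)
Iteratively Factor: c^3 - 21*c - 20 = (c + 4)*(c^2 - 4*c - 5) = (c - 5)*(c + 4)*(c + 1)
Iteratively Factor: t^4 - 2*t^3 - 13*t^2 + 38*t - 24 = (t - 1)*(t^3 - t^2 - 14*t + 24) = (t - 3)*(t - 1)*(t^2 + 2*t - 8) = (t - 3)*(t - 2)*(t - 1)*(t + 4)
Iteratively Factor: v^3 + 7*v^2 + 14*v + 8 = (v + 2)*(v^2 + 5*v + 4) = (v + 1)*(v + 2)*(v + 4)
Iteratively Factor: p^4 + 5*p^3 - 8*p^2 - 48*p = (p)*(p^3 + 5*p^2 - 8*p - 48) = p*(p - 3)*(p^2 + 8*p + 16) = p*(p - 3)*(p + 4)*(p + 4)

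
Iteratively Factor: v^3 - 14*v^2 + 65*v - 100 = (v - 5)*(v^2 - 9*v + 20) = (v - 5)^2*(v - 4)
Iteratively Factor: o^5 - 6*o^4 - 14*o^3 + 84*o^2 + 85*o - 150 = (o + 2)*(o^4 - 8*o^3 + 2*o^2 + 80*o - 75) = (o + 2)*(o + 3)*(o^3 - 11*o^2 + 35*o - 25) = (o - 5)*(o + 2)*(o + 3)*(o^2 - 6*o + 5) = (o - 5)*(o - 1)*(o + 2)*(o + 3)*(o - 5)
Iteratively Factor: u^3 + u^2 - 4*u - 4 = (u + 2)*(u^2 - u - 2) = (u + 1)*(u + 2)*(u - 2)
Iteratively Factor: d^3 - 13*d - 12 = (d - 4)*(d^2 + 4*d + 3) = (d - 4)*(d + 3)*(d + 1)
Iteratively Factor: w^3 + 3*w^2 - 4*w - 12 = (w + 2)*(w^2 + w - 6) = (w + 2)*(w + 3)*(w - 2)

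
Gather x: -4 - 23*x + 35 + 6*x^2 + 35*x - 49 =6*x^2 + 12*x - 18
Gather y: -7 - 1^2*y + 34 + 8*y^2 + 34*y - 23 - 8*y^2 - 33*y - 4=0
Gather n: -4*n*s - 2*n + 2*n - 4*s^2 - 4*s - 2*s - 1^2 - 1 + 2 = -4*n*s - 4*s^2 - 6*s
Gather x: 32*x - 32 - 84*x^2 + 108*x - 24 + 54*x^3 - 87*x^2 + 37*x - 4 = 54*x^3 - 171*x^2 + 177*x - 60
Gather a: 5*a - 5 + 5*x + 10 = 5*a + 5*x + 5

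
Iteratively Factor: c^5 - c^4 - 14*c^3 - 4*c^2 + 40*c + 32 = (c + 1)*(c^4 - 2*c^3 - 12*c^2 + 8*c + 32) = (c + 1)*(c + 2)*(c^3 - 4*c^2 - 4*c + 16) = (c - 2)*(c + 1)*(c + 2)*(c^2 - 2*c - 8) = (c - 2)*(c + 1)*(c + 2)^2*(c - 4)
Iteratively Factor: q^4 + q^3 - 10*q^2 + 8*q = (q - 1)*(q^3 + 2*q^2 - 8*q) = q*(q - 1)*(q^2 + 2*q - 8) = q*(q - 1)*(q + 4)*(q - 2)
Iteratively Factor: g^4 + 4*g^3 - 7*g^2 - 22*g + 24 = (g + 3)*(g^3 + g^2 - 10*g + 8) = (g - 2)*(g + 3)*(g^2 + 3*g - 4) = (g - 2)*(g + 3)*(g + 4)*(g - 1)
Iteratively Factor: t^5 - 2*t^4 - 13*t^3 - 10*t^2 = (t)*(t^4 - 2*t^3 - 13*t^2 - 10*t) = t^2*(t^3 - 2*t^2 - 13*t - 10) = t^2*(t + 2)*(t^2 - 4*t - 5) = t^2*(t + 1)*(t + 2)*(t - 5)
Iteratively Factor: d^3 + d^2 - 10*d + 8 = (d - 2)*(d^2 + 3*d - 4) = (d - 2)*(d + 4)*(d - 1)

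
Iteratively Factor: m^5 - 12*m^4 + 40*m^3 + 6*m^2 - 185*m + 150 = (m - 5)*(m^4 - 7*m^3 + 5*m^2 + 31*m - 30) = (m - 5)*(m - 1)*(m^3 - 6*m^2 - m + 30) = (m - 5)^2*(m - 1)*(m^2 - m - 6) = (m - 5)^2*(m - 3)*(m - 1)*(m + 2)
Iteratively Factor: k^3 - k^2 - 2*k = (k + 1)*(k^2 - 2*k) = k*(k + 1)*(k - 2)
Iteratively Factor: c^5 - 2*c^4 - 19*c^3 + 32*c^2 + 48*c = (c - 3)*(c^4 + c^3 - 16*c^2 - 16*c) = c*(c - 3)*(c^3 + c^2 - 16*c - 16) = c*(c - 3)*(c + 4)*(c^2 - 3*c - 4) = c*(c - 3)*(c + 1)*(c + 4)*(c - 4)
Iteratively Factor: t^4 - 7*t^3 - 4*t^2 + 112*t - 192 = (t - 4)*(t^3 - 3*t^2 - 16*t + 48) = (t - 4)*(t + 4)*(t^2 - 7*t + 12) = (t - 4)*(t - 3)*(t + 4)*(t - 4)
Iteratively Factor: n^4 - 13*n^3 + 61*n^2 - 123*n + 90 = (n - 2)*(n^3 - 11*n^2 + 39*n - 45) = (n - 3)*(n - 2)*(n^2 - 8*n + 15) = (n - 5)*(n - 3)*(n - 2)*(n - 3)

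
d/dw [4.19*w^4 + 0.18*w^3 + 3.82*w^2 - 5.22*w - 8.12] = 16.76*w^3 + 0.54*w^2 + 7.64*w - 5.22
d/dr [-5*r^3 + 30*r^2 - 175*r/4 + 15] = -15*r^2 + 60*r - 175/4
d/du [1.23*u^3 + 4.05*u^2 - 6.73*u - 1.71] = 3.69*u^2 + 8.1*u - 6.73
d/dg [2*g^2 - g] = 4*g - 1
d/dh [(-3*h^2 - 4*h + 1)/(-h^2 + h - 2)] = 7*(-h^2 + 2*h + 1)/(h^4 - 2*h^3 + 5*h^2 - 4*h + 4)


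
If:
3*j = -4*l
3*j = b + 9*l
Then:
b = -13*l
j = -4*l/3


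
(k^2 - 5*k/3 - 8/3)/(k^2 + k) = (k - 8/3)/k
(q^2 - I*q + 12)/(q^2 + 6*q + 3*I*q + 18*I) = (q - 4*I)/(q + 6)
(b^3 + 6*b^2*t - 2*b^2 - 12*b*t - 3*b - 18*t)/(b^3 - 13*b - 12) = (b^2 + 6*b*t - 3*b - 18*t)/(b^2 - b - 12)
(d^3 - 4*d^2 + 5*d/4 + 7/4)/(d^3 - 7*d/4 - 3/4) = (2*d^2 - 9*d + 7)/(2*d^2 - d - 3)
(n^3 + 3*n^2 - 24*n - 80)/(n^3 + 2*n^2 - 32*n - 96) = (n - 5)/(n - 6)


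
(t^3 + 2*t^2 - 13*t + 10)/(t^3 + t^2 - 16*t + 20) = (t - 1)/(t - 2)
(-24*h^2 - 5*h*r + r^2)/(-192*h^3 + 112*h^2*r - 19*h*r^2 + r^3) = (3*h + r)/(24*h^2 - 11*h*r + r^2)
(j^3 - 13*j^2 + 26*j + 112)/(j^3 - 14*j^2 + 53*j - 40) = (j^2 - 5*j - 14)/(j^2 - 6*j + 5)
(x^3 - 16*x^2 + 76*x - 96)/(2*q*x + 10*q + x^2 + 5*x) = (x^3 - 16*x^2 + 76*x - 96)/(2*q*x + 10*q + x^2 + 5*x)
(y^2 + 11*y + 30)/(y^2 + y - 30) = (y + 5)/(y - 5)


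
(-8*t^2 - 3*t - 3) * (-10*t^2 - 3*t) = 80*t^4 + 54*t^3 + 39*t^2 + 9*t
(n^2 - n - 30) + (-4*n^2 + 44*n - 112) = -3*n^2 + 43*n - 142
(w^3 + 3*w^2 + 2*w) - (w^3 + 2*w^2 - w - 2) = w^2 + 3*w + 2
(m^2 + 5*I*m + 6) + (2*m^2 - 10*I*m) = 3*m^2 - 5*I*m + 6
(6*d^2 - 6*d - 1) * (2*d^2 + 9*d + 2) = 12*d^4 + 42*d^3 - 44*d^2 - 21*d - 2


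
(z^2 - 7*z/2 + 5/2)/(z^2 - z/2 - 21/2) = (-2*z^2 + 7*z - 5)/(-2*z^2 + z + 21)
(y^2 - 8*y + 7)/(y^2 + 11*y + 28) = (y^2 - 8*y + 7)/(y^2 + 11*y + 28)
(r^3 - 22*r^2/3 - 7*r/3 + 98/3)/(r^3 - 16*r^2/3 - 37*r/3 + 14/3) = (3*r - 7)/(3*r - 1)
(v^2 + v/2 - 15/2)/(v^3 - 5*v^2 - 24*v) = (v - 5/2)/(v*(v - 8))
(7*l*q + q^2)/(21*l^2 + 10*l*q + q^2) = q/(3*l + q)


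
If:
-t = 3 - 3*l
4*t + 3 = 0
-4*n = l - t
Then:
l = 3/4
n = -3/8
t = -3/4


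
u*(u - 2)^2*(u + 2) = u^4 - 2*u^3 - 4*u^2 + 8*u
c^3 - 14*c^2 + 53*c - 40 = (c - 8)*(c - 5)*(c - 1)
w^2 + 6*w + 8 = (w + 2)*(w + 4)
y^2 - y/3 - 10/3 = (y - 2)*(y + 5/3)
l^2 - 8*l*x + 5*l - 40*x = (l + 5)*(l - 8*x)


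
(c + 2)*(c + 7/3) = c^2 + 13*c/3 + 14/3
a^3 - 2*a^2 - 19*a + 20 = (a - 5)*(a - 1)*(a + 4)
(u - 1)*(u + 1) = u^2 - 1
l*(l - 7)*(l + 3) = l^3 - 4*l^2 - 21*l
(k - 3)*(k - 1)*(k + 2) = k^3 - 2*k^2 - 5*k + 6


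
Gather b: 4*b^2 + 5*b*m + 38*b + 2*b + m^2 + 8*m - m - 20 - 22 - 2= 4*b^2 + b*(5*m + 40) + m^2 + 7*m - 44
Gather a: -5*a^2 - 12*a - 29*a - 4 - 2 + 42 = -5*a^2 - 41*a + 36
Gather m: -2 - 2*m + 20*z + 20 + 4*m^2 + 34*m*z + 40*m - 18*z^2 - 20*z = 4*m^2 + m*(34*z + 38) - 18*z^2 + 18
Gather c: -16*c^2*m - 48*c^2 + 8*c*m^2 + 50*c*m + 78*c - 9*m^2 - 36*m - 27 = c^2*(-16*m - 48) + c*(8*m^2 + 50*m + 78) - 9*m^2 - 36*m - 27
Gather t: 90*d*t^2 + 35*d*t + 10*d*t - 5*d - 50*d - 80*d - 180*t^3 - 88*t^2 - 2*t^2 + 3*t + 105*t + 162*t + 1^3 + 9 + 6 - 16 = -135*d - 180*t^3 + t^2*(90*d - 90) + t*(45*d + 270)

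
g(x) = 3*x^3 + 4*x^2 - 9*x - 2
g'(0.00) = -9.00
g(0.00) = -2.00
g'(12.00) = 1383.00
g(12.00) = 5650.00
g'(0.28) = -6.05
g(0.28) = -4.14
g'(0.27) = -6.18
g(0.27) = -4.08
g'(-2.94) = 45.27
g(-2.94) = -17.20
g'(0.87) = 4.77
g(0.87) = -4.83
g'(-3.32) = 63.64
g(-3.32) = -37.81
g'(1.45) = 21.52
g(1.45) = 2.51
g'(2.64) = 74.85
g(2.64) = 57.32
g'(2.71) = 78.78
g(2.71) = 62.69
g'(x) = 9*x^2 + 8*x - 9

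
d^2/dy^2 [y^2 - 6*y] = 2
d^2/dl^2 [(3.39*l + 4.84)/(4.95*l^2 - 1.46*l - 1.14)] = ((-100.683*l - 38.0172)*(-4.95*l^2 + 1.46*l + 1.14) - (3.39*l + 4.84)*(9.9*l - 1.46)*(19.8*l - 2.92))/(-4.95*l^2 + 1.46*l + 1.14)^3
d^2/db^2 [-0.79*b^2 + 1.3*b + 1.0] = -1.58000000000000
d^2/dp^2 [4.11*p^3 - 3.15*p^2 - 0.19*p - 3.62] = 24.66*p - 6.3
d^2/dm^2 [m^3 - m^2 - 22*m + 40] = 6*m - 2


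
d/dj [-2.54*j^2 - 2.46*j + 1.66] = -5.08*j - 2.46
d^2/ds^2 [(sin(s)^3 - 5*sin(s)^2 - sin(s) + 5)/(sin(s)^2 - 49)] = (-sin(s)^7 + 99*sin(s)^5 + 960*sin(s)^4 - 21219*sin(s)^3 + 45600*sin(s)^2 + 16513*sin(s) - 23520)/((sin(s) - 7)^3*(sin(s) + 7)^3)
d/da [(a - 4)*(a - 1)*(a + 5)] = 3*a^2 - 21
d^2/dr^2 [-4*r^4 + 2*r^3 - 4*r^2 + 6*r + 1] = -48*r^2 + 12*r - 8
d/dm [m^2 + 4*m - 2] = 2*m + 4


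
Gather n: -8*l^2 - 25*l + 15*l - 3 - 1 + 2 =-8*l^2 - 10*l - 2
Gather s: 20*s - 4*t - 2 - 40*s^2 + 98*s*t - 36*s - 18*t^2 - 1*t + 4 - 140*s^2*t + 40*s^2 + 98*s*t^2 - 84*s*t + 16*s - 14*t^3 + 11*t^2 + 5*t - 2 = -140*s^2*t + s*(98*t^2 + 14*t) - 14*t^3 - 7*t^2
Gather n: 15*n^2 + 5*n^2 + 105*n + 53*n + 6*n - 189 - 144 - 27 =20*n^2 + 164*n - 360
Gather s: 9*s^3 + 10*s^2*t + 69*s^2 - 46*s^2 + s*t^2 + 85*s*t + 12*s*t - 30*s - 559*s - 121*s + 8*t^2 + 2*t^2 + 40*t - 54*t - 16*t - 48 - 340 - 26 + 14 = 9*s^3 + s^2*(10*t + 23) + s*(t^2 + 97*t - 710) + 10*t^2 - 30*t - 400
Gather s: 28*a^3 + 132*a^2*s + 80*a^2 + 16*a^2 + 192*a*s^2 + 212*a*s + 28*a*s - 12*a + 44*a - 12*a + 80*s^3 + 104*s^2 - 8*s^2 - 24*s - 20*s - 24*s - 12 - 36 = 28*a^3 + 96*a^2 + 20*a + 80*s^3 + s^2*(192*a + 96) + s*(132*a^2 + 240*a - 68) - 48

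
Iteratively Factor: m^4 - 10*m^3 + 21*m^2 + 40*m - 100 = (m + 2)*(m^3 - 12*m^2 + 45*m - 50) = (m - 5)*(m + 2)*(m^2 - 7*m + 10) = (m - 5)*(m - 2)*(m + 2)*(m - 5)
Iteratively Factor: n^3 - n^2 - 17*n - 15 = (n + 1)*(n^2 - 2*n - 15) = (n + 1)*(n + 3)*(n - 5)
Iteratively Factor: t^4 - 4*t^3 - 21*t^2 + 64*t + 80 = (t - 4)*(t^3 - 21*t - 20) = (t - 5)*(t - 4)*(t^2 + 5*t + 4) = (t - 5)*(t - 4)*(t + 4)*(t + 1)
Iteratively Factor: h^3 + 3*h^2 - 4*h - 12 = (h - 2)*(h^2 + 5*h + 6) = (h - 2)*(h + 2)*(h + 3)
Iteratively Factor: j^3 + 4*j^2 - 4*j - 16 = (j + 2)*(j^2 + 2*j - 8) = (j + 2)*(j + 4)*(j - 2)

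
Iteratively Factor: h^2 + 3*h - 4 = (h - 1)*(h + 4)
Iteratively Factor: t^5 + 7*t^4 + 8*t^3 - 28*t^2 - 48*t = (t + 3)*(t^4 + 4*t^3 - 4*t^2 - 16*t) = t*(t + 3)*(t^3 + 4*t^2 - 4*t - 16) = t*(t + 3)*(t + 4)*(t^2 - 4) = t*(t - 2)*(t + 3)*(t + 4)*(t + 2)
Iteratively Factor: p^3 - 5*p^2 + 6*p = (p - 2)*(p^2 - 3*p) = p*(p - 2)*(p - 3)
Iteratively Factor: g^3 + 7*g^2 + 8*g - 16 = (g + 4)*(g^2 + 3*g - 4) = (g - 1)*(g + 4)*(g + 4)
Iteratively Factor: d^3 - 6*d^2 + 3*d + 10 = (d - 2)*(d^2 - 4*d - 5) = (d - 2)*(d + 1)*(d - 5)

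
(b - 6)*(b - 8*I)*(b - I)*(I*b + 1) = I*b^4 + 10*b^3 - 6*I*b^3 - 60*b^2 - 17*I*b^2 - 8*b + 102*I*b + 48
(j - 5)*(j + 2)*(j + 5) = j^3 + 2*j^2 - 25*j - 50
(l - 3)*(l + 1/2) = l^2 - 5*l/2 - 3/2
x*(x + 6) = x^2 + 6*x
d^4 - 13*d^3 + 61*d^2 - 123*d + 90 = (d - 5)*(d - 3)^2*(d - 2)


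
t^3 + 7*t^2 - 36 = (t - 2)*(t + 3)*(t + 6)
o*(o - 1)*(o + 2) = o^3 + o^2 - 2*o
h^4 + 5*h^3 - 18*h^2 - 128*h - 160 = (h - 5)*(h + 2)*(h + 4)^2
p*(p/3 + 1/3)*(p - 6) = p^3/3 - 5*p^2/3 - 2*p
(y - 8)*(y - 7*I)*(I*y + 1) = I*y^3 + 8*y^2 - 8*I*y^2 - 64*y - 7*I*y + 56*I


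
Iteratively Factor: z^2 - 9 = (z - 3)*(z + 3)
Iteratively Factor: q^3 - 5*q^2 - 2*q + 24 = (q - 4)*(q^2 - q - 6) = (q - 4)*(q + 2)*(q - 3)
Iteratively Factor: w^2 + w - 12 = (w + 4)*(w - 3)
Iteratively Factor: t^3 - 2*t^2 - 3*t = (t - 3)*(t^2 + t) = t*(t - 3)*(t + 1)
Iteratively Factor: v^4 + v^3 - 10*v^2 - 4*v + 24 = (v - 2)*(v^3 + 3*v^2 - 4*v - 12) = (v - 2)*(v + 2)*(v^2 + v - 6) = (v - 2)^2*(v + 2)*(v + 3)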